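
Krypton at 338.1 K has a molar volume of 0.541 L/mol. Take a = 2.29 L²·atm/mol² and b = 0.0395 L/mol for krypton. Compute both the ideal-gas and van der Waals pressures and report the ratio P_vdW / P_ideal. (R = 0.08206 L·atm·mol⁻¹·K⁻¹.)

Ideal: P_ideal = RT/V_m = (0.08206)(338.1)/0.541 = 51.2837 atm
vdW: P = RT/(V_m − b) − a/V_m² = 27.7445/0.501500 − 2.29/0.292681 = 55.3230 − 7.82422 = 47.4988 atm
Ratio = 47.4988/51.2837 = 0.9262

P_vdW / P_ideal ≈ 0.9262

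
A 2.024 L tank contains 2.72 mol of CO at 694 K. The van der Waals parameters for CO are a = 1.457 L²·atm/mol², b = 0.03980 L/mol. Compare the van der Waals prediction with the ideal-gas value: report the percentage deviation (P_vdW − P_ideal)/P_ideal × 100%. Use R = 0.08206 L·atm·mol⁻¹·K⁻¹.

2.21 %

Ideal: P_ideal = nRT/V = (2.72)(0.08206)(694)/2.024 = 76.5331 atm
vdW: P = nRT/(V − nb) − a n²/V² = 154.903/1.91574 − 10.7795/4.09658 = 80.8580 − 2.63134 = 78.2267 atm
% deviation = (78.2267 − 76.5331)/76.5331 × 100% = 2.21%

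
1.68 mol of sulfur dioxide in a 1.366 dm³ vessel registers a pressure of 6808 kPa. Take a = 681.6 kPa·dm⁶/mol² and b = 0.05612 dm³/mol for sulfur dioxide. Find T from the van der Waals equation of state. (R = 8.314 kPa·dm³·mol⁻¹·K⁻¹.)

T = (P + a n²/V²)(V − nb)/(nR)
P + a n²/V² = 6808 + (681.6)(1.68)²/(1.366)² = 7839.0 kPa
V − nb = 1.366 − (1.68)(0.05612) = 1.2717 dm³
T = (7839.0)(1.2717)/((1.68)(8.314)) = 713.7 K

T ≈ 713.7 K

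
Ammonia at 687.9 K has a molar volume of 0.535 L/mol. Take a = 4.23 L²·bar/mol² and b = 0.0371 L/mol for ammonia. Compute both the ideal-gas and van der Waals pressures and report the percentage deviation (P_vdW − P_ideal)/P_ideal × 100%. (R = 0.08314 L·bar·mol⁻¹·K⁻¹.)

-6.37 %

Ideal: P_ideal = RT/V_m = (0.08314)(687.9)/0.535 = 106.901 bar
vdW: P = RT/(V_m − b) − a/V_m² = 57.1920/0.497900 − 4.23/0.286225 = 114.866 − 14.7786 = 100.087 bar
% deviation = (100.087 − 106.901)/106.901 × 100% = -6.37%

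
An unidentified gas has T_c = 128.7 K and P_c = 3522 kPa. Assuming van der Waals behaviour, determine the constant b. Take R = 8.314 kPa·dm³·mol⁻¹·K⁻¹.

b ≈ 0.03798 dm³/mol

From T_c = 8a/(27Rb) and P_c = a/(27b²): b = R T_c/(8 P_c).
b = (8.314)(128.7)/(8×3522) = 1070.0/28176 = 0.03798 dm³/mol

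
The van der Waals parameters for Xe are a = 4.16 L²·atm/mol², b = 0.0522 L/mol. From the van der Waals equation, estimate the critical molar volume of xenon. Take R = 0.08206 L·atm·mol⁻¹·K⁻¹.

V_m,c ≈ 0.1566 L/mol

For a van der Waals gas, V_m,c = 3b.
V_m,c = 3×0.0522 = 0.1566 L/mol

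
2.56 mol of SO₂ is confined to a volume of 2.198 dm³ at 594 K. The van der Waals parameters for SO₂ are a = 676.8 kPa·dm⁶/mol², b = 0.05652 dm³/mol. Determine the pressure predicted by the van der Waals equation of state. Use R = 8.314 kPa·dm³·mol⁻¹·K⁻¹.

P ≈ 5239 kPa

P = nRT/(V − nb) − a n²/V²
nRT/(V − nb) = (2.56)(8.314)(594)/(2.198 − 2.56×0.05652) = 12643/2.0533 = 6157.4 kPa
a n²/V² = (676.8)(2.56)²/(2.198)² = 918.09 kPa
P = 6157.4 − 918.09 = 5239 kPa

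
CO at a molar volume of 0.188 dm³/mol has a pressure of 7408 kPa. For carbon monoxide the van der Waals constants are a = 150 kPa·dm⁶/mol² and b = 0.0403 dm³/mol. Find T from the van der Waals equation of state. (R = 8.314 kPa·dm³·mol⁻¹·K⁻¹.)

T = (P + a/V_m²)(V_m − b)/R
P + a/V_m² = 7408 + 150/(0.188)² = 11652 kPa
V_m − b = 0.188 − 0.0403 = 0.14770 dm³/mol
T = (11652)(0.14770)/8.314 = 207.0 K

T ≈ 207.0 K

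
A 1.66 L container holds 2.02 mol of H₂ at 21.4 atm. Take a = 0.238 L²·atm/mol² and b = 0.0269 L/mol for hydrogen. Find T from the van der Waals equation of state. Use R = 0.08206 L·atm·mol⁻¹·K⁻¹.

T ≈ 210.7 K

T = (P + a n²/V²)(V − nb)/(nR)
P + a n²/V² = 21.4 + (0.238)(2.02)²/(1.66)² = 21.752 atm
V − nb = 1.66 − (2.02)(0.0269) = 1.6057 L
T = (21.752)(1.6057)/((2.02)(0.08206)) = 210.7 K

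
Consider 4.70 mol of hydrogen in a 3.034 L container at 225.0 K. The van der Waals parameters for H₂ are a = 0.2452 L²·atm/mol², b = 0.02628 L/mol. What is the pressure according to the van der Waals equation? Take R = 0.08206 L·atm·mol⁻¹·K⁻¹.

P = nRT/(V − nb) − a n²/V²
nRT/(V − nb) = (4.70)(0.08206)(225.0)/(3.034 − 4.70×0.02628) = 86.778/2.9105 = 29.815 atm
a n²/V² = (0.2452)(4.70)²/(3.034)² = 0.58842 atm
P = 29.815 − 0.58842 = 29.23 atm

P ≈ 29.23 atm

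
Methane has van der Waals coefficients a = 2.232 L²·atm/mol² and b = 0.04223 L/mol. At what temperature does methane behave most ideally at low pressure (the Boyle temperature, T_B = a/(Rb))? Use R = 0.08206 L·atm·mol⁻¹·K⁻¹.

T_B ≈ 644.1 K

For a van der Waals gas the second virial coefficient B₂ = b − a/(RT) vanishes at T_B = a/(Rb).
T_B = 2.232/(0.08206×0.04223) = 2.232/0.0034654 = 644.1 K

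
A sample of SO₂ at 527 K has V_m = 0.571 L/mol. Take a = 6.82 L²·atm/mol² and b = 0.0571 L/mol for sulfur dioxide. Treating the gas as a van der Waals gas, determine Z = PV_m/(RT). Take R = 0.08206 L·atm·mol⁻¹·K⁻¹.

P = RT/(V_m − b) − a/V_m² = (0.08206)(527)/(0.571 − 0.0571) − 6.82/(0.571)²
  = 43.246/0.51390 − 20.918 = 84.153 − 20.918 = 63.235 atm
Z = PV_m/(RT) = (63.235)(0.571)/((0.08206)(527)) = 36.107/43.246 = 0.8349

Z ≈ 0.8349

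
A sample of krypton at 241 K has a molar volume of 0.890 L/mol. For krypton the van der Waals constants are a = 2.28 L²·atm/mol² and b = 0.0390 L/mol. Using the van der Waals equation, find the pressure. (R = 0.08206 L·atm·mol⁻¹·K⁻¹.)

P = RT/(V_m − b) − a/V_m²
RT/(V_m − b) = (0.08206)(241)/(0.890 − 0.0390) = 19.776/0.85100 = 23.239 atm
a/V_m² = 2.28/(0.890)² = 2.8784 atm
P = 23.239 − 2.8784 = 20.36 atm

P ≈ 20.36 atm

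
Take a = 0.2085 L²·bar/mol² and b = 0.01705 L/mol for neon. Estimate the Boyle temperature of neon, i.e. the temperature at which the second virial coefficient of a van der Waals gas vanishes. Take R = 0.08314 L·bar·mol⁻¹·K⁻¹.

For a van der Waals gas the second virial coefficient B₂ = b − a/(RT) vanishes at T_B = a/(Rb).
T_B = 0.2085/(0.08314×0.01705) = 0.2085/0.0014175 = 147.1 K

T_B ≈ 147.1 K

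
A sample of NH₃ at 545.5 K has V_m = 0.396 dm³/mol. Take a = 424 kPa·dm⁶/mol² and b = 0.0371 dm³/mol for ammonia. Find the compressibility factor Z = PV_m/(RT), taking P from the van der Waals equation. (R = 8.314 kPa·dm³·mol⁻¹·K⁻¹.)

P = RT/(V_m − b) − a/V_m² = (8.314)(545.5)/(0.396 − 0.0371) − 424/(0.396)²
  = 4535.3/0.35890 − 2703.8 = 12637 − 2703.8 = 9933 kPa
Z = PV_m/(RT) = (9933)(0.396)/((8.314)(545.5)) = 3933.5/4535.3 = 0.8673

Z ≈ 0.8673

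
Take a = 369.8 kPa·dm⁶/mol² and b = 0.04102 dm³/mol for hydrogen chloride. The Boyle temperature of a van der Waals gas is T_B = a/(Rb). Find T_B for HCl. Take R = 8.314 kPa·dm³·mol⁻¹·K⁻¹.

For a van der Waals gas the second virial coefficient B₂ = b − a/(RT) vanishes at T_B = a/(Rb).
T_B = 369.8/(8.314×0.04102) = 369.8/0.34104 = 1084 K

T_B ≈ 1084 K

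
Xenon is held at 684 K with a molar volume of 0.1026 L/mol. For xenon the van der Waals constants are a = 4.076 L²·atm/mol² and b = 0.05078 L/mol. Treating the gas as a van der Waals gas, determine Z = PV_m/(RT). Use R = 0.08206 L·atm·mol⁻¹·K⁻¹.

Z ≈ 1.272

P = RT/(V_m − b) − a/V_m² = (0.08206)(684)/(0.1026 − 0.05078) − 4.076/(0.1026)²
  = 56.129/0.051820 − 387.20 = 1083.2 − 387.20 = 696.0 atm
Z = PV_m/(RT) = (696.0)(0.1026)/((0.08206)(684)) = 71.410/56.129 = 1.272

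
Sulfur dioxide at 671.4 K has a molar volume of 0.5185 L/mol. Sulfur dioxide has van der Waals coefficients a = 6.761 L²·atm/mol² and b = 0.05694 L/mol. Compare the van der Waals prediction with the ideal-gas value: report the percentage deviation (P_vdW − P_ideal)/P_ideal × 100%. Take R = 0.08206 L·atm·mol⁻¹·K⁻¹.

-11.33 %

Ideal: P_ideal = RT/V_m = (0.08206)(671.4)/0.5185 = 106.259 atm
vdW: P = RT/(V_m − b) − a/V_m² = 55.0951/0.461560 − 6.761/0.268842 = 119.367 − 25.1486 = 94.218 atm
% deviation = (94.218 − 106.259)/106.259 × 100% = -11.33%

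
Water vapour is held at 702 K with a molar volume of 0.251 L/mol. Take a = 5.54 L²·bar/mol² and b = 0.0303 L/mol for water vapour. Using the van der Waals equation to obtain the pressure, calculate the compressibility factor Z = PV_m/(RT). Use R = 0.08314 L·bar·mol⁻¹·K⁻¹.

Z ≈ 0.7591

P = RT/(V_m − b) − a/V_m² = (0.08314)(702)/(0.251 − 0.0303) − 5.54/(0.251)²
  = 58.364/0.22070 − 87.935 = 264.45 − 87.935 = 176.52 bar
Z = PV_m/(RT) = (176.52)(0.251)/((0.08314)(702)) = 44.307/58.364 = 0.7591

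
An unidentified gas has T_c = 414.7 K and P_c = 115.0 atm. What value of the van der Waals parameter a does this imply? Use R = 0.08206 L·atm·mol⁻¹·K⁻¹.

From T_c = 8a/(27Rb) and P_c = a/(27b²): a = 27 R² T_c²/(64 P_c).
a = 27×(0.08206)²×(414.7)²/(64×115.0) = 31268/7360.0 = 4.248 L²·atm/mol²

a ≈ 4.248 L²·atm/mol²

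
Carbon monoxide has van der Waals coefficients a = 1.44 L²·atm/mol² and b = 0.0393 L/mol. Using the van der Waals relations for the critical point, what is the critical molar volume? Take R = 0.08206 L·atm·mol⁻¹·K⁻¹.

V_m,c ≈ 0.1179 L/mol

For a van der Waals gas, V_m,c = 3b.
V_m,c = 3×0.0393 = 0.1179 L/mol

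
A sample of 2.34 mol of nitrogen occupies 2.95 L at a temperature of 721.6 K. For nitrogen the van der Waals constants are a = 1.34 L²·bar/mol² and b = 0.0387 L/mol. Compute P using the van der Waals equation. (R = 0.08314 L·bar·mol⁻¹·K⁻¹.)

P = nRT/(V − nb) − a n²/V²
nRT/(V − nb) = (2.34)(0.08314)(721.6)/(2.95 − 2.34×0.0387) = 140.39/2.8594 = 49.098 bar
a n²/V² = (1.34)(2.34)²/(2.95)² = 0.84313 bar
P = 49.098 − 0.84313 = 48.25 bar

P ≈ 48.25 bar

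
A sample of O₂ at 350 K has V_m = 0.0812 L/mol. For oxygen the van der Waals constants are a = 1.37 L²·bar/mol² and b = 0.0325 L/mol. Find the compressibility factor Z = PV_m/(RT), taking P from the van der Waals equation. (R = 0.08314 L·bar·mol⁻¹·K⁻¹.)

Z ≈ 1.088

P = RT/(V_m − b) − a/V_m² = (0.08314)(350)/(0.0812 − 0.0325) − 1.37/(0.0812)²
  = 29.099/0.048700 − 207.78 = 597.52 − 207.78 = 389.74 bar
Z = PV_m/(RT) = (389.74)(0.0812)/((0.08314)(350)) = 31.647/29.099 = 1.088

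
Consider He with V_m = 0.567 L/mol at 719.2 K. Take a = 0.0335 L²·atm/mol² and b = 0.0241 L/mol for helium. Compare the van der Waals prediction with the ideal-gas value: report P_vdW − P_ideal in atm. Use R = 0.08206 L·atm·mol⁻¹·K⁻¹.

Ideal: P_ideal = RT/V_m = (0.08206)(719.2)/0.567 = 104.087 atm
vdW: P = RT/(V_m − b) − a/V_m² = 59.0176/0.542900 − 0.0335/0.321489 = 108.708 − 0.104203 = 108.604 atm
ΔP = 108.604 − 104.087 = 4.52 atm

ΔP ≈ 4.52 atm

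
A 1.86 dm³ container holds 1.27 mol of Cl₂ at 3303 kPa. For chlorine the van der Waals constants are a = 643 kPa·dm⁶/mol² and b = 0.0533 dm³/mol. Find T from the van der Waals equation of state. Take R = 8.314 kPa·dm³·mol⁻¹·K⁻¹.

T ≈ 611.6 K

T = (P + a n²/V²)(V − nb)/(nR)
P + a n²/V² = 3303 + (643)(1.27)²/(1.86)² = 3602.8 kPa
V − nb = 1.86 − (1.27)(0.0533) = 1.7923 dm³
T = (3602.8)(1.7923)/((1.27)(8.314)) = 611.6 K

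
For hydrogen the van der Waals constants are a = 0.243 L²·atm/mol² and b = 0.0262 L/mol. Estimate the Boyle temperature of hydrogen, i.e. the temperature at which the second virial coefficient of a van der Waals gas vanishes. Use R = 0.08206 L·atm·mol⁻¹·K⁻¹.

For a van der Waals gas the second virial coefficient B₂ = b − a/(RT) vanishes at T_B = a/(Rb).
T_B = 0.243/(0.08206×0.0262) = 0.243/0.0021500 = 113.0 K

T_B ≈ 113.0 K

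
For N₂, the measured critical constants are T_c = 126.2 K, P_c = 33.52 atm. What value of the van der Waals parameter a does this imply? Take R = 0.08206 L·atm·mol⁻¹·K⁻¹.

From T_c = 8a/(27Rb) and P_c = a/(27b²): a = 27 R² T_c²/(64 P_c).
a = 27×(0.08206)²×(126.2)²/(64×33.52) = 2895.6/2145.3 = 1.350 L²·atm/mol²

a ≈ 1.350 L²·atm/mol²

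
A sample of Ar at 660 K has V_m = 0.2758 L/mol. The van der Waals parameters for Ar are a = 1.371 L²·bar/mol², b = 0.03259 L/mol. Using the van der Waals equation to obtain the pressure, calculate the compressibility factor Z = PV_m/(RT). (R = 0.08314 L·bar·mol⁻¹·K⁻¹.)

Z ≈ 1.043

P = RT/(V_m − b) − a/V_m² = (0.08314)(660)/(0.2758 − 0.03259) − 1.371/(0.2758)²
  = 54.872/0.24321 − 18.024 = 225.62 − 18.024 = 207.60 bar
Z = PV_m/(RT) = (207.60)(0.2758)/((0.08314)(660)) = 57.256/54.872 = 1.043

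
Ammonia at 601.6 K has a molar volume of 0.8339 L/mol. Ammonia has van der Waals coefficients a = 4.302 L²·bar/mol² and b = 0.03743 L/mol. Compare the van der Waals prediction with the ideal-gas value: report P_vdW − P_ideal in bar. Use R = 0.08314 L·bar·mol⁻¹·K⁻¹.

ΔP ≈ -3.368 bar

Ideal: P_ideal = RT/V_m = (0.08314)(601.6)/0.8339 = 59.9796 bar
vdW: P = RT/(V_m − b) − a/V_m² = 50.0170/0.796470 − 4.302/0.695389 = 62.7983 − 6.18647 = 56.6118 bar
ΔP = 56.6118 − 59.9796 = -3.368 bar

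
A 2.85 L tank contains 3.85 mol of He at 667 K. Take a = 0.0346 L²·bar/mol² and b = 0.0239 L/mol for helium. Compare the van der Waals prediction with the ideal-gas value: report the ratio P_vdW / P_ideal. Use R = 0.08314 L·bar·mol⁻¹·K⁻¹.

Ideal: P_ideal = nRT/V = (3.85)(0.08314)(667)/2.85 = 74.9121 bar
vdW: P = nRT/(V − nb) − a n²/V² = 213.499/2.75799 − 0.512859/8.12250 = 77.4111 − 0.0631405 = 77.3480 bar
Ratio = 77.3480/74.9121 = 1.033

P_vdW / P_ideal ≈ 1.033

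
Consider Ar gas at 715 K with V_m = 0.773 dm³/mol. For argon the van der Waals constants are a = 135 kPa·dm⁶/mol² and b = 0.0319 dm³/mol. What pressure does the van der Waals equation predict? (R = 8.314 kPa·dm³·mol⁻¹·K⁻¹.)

P = RT/(V_m − b) − a/V_m²
RT/(V_m − b) = (8.314)(715)/(0.773 − 0.0319) = 5944.5/0.74110 = 8021.2 kPa
a/V_m² = 135/(0.773)² = 225.93 kPa
P = 8021.2 − 225.93 = 7795 kPa

P ≈ 7795 kPa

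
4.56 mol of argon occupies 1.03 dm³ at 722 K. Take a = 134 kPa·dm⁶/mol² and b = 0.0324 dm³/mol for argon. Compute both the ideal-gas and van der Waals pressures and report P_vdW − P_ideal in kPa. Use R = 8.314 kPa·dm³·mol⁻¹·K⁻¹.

Ideal: P_ideal = nRT/V = (4.56)(8.314)(722)/1.03 = 26575.1 kPa
vdW: P = nRT/(V − nb) − a n²/V² = 27372.3/0.882256 − 2786.34/1.06090 = 31025.3 − 2626.39 = 28398.9 kPa
ΔP = 28398.9 − 26575.1 = 1824 kPa

ΔP ≈ 1824 kPa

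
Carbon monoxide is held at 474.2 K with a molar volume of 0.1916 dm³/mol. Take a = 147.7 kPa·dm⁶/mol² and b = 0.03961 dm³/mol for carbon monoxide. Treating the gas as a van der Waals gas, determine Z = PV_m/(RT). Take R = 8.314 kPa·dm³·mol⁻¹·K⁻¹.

P = RT/(V_m − b) − a/V_m² = (8.314)(474.2)/(0.1916 − 0.03961) − 147.7/(0.1916)²
  = 3942.5/0.15199 − 4023.4 = 25939 − 4023.4 = 21916 kPa
Z = PV_m/(RT) = (21916)(0.1916)/((8.314)(474.2)) = 4199.1/3942.5 = 1.065

Z ≈ 1.065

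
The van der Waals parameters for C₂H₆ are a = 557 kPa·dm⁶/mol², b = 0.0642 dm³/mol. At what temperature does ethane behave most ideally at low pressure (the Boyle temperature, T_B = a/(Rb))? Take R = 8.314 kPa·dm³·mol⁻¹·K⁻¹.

For a van der Waals gas the second virial coefficient B₂ = b − a/(RT) vanishes at T_B = a/(Rb).
T_B = 557/(8.314×0.0642) = 557/0.53376 = 1044 K

T_B ≈ 1044 K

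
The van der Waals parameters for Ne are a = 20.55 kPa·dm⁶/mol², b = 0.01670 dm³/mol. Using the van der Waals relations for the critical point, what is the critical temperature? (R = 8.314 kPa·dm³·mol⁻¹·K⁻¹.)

For a van der Waals gas, T_c = 8a/(27Rb).
T_c = 8×20.55/(27×8.314×0.01670) = 164.40/3.7488 = 43.85 K

T_c ≈ 43.85 K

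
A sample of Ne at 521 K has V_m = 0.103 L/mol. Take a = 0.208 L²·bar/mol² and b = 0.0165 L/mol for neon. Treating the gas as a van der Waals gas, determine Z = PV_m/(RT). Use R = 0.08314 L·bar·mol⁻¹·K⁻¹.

Z ≈ 1.144

P = RT/(V_m − b) − a/V_m² = (0.08314)(521)/(0.103 − 0.0165) − 0.208/(0.103)²
  = 43.316/0.086500 − 19.606 = 500.76 − 19.606 = 481.15 bar
Z = PV_m/(RT) = (481.15)(0.103)/((0.08314)(521)) = 49.558/43.316 = 1.144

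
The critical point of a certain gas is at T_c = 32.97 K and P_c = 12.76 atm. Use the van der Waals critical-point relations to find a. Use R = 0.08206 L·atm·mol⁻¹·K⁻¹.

From T_c = 8a/(27Rb) and P_c = a/(27b²): a = 27 R² T_c²/(64 P_c).
a = 27×(0.08206)²×(32.97)²/(64×12.76) = 197.64/816.64 = 0.2420 L²·atm/mol²

a ≈ 0.2420 L²·atm/mol²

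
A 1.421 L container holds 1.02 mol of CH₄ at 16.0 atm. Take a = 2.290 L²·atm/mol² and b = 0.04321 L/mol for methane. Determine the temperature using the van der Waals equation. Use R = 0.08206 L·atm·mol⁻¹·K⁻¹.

T = (P + a n²/V²)(V − nb)/(nR)
P + a n²/V² = 16.0 + (2.290)(1.02)²/(1.421)² = 17.180 atm
V − nb = 1.421 − (1.02)(0.04321) = 1.3769 L
T = (17.180)(1.3769)/((1.02)(0.08206)) = 282.6 K

T ≈ 282.6 K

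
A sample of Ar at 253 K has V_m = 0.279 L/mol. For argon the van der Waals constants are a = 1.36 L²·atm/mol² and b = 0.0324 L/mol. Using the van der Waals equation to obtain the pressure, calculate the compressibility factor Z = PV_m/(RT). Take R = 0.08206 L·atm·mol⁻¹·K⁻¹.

P = RT/(V_m − b) − a/V_m² = (0.08206)(253)/(0.279 − 0.0324) − 1.36/(0.279)²
  = 20.761/0.24660 − 17.472 = 84.189 − 17.472 = 66.717 atm
Z = PV_m/(RT) = (66.717)(0.279)/((0.08206)(253)) = 18.614/20.761 = 0.8966

Z ≈ 0.8966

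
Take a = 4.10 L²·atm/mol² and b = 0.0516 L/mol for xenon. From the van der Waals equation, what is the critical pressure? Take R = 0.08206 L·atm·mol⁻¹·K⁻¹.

For a van der Waals gas, P_c = a/(27b²).
P_c = 4.10/(27×(0.0516)²) = 4.10/0.071889 = 57.03 atm

P_c ≈ 57.03 atm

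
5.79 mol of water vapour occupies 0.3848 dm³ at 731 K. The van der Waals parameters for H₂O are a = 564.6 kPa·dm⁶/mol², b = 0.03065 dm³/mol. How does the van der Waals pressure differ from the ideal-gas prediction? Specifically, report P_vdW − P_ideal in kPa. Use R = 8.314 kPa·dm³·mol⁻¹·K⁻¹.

Ideal: P_ideal = nRT/V = (5.79)(8.314)(731)/0.3848 = 91447.3 kPa
vdW: P = nRT/(V − nb) − a n²/V² = 35188.9/0.207337 − 18927.7/0.148071 = 169718 − 127829 = 41889 kPa
ΔP = 41889 − 91447.3 = -49560 kPa

ΔP ≈ -49560 kPa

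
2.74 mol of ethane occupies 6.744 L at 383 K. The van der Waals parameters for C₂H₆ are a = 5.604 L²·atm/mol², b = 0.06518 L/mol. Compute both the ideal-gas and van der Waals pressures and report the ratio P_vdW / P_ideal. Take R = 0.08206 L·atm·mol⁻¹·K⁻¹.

P_vdW / P_ideal ≈ 0.9548

Ideal: P_ideal = nRT/V = (2.74)(0.08206)(383)/6.744 = 12.7692 atm
vdW: P = nRT/(V − nb) − a n²/V² = 86.1154/6.56541 − 42.0726/45.4815 = 13.1165 − 0.925049 = 12.1915 atm
Ratio = 12.1915/12.7692 = 0.9548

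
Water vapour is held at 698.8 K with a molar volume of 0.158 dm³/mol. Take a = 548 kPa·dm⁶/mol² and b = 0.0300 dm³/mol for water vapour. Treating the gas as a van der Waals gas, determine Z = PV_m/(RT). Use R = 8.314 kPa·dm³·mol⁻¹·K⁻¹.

P = RT/(V_m − b) − a/V_m² = (8.314)(698.8)/(0.158 − 0.0300) − 548/(0.158)²
  = 5809.8/0.12800 − 21952 = 45389 − 21952 = 23437 kPa
Z = PV_m/(RT) = (23437)(0.158)/((8.314)(698.8)) = 3703.0/5809.8 = 0.6374

Z ≈ 0.6374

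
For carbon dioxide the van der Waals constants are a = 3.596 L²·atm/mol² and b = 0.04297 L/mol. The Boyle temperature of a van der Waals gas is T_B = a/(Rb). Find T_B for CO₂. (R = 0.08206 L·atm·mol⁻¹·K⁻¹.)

T_B ≈ 1020 K

For a van der Waals gas the second virial coefficient B₂ = b − a/(RT) vanishes at T_B = a/(Rb).
T_B = 3.596/(0.08206×0.04297) = 3.596/0.0035261 = 1020 K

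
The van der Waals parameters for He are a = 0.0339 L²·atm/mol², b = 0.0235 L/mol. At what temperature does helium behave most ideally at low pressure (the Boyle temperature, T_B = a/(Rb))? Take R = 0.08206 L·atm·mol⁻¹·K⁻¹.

For a van der Waals gas the second virial coefficient B₂ = b − a/(RT) vanishes at T_B = a/(Rb).
T_B = 0.0339/(0.08206×0.0235) = 0.0339/0.0019284 = 17.58 K

T_B ≈ 17.58 K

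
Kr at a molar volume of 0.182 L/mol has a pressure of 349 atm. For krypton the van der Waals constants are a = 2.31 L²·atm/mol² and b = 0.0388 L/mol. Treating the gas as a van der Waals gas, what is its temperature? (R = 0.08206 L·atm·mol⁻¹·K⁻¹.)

T ≈ 730.7 K

T = (P + a/V_m²)(V_m − b)/R
P + a/V_m² = 349 + 2.31/(0.182)² = 418.74 atm
V_m − b = 0.182 − 0.0388 = 0.14320 L/mol
T = (418.74)(0.14320)/0.08206 = 730.7 K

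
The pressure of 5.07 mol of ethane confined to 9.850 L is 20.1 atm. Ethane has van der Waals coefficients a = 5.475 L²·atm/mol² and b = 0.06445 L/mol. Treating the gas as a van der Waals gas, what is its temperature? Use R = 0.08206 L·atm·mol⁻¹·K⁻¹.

T = (P + a n²/V²)(V − nb)/(nR)
P + a n²/V² = 20.1 + (5.475)(5.07)²/(9.850)² = 21.551 atm
V − nb = 9.850 − (5.07)(0.06445) = 9.5232 L
T = (21.551)(9.5232)/((5.07)(0.08206)) = 493.3 K

T ≈ 493.3 K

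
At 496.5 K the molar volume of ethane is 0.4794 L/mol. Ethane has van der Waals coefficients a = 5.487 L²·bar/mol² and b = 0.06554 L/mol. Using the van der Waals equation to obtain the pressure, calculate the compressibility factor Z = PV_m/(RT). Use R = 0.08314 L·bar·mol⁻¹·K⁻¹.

P = RT/(V_m − b) − a/V_m² = (0.08314)(496.5)/(0.4794 − 0.06554) − 5.487/(0.4794)²
  = 41.279/0.41386 − 23.875 = 99.741 − 23.875 = 75.866 bar
Z = PV_m/(RT) = (75.866)(0.4794)/((0.08314)(496.5)) = 36.370/41.279 = 0.8811

Z ≈ 0.8811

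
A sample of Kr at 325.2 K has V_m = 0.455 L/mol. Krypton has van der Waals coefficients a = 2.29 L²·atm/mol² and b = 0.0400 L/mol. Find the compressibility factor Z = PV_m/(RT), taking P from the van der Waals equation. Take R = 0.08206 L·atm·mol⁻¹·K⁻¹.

P = RT/(V_m − b) − a/V_m² = (0.08206)(325.2)/(0.455 − 0.0400) − 2.29/(0.455)²
  = 26.686/0.41500 − 11.061 = 64.304 − 11.061 = 53.243 atm
Z = PV_m/(RT) = (53.243)(0.455)/((0.08206)(325.2)) = 24.226/26.686 = 0.9078

Z ≈ 0.9078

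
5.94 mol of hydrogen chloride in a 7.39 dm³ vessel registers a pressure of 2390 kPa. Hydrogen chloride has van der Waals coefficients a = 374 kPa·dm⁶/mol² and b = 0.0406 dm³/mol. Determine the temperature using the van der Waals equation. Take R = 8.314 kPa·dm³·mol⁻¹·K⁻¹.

T = (P + a n²/V²)(V − nb)/(nR)
P + a n²/V² = 2390 + (374)(5.94)²/(7.39)² = 2631.6 kPa
V − nb = 7.39 − (5.94)(0.0406) = 7.1488 dm³
T = (2631.6)(7.1488)/((5.94)(8.314)) = 380.9 K

T ≈ 380.9 K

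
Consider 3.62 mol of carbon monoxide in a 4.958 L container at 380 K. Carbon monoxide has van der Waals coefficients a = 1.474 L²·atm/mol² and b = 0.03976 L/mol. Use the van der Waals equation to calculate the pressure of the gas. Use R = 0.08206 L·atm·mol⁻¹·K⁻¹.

P = nRT/(V − nb) − a n²/V²
nRT/(V − nb) = (3.62)(0.08206)(380)/(4.958 − 3.62×0.03976) = 112.88/4.8141 = 23.448 atm
a n²/V² = (1.474)(3.62)²/(4.958)² = 0.78578 atm
P = 23.448 − 0.78578 = 22.66 atm

P ≈ 22.66 atm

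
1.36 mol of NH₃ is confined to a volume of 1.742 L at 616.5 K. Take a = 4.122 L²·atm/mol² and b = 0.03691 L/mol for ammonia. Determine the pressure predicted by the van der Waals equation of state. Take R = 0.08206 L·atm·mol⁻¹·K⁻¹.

P ≈ 38.16 atm

P = nRT/(V − nb) − a n²/V²
nRT/(V − nb) = (1.36)(0.08206)(616.5)/(1.742 − 1.36×0.03691) = 68.802/1.6918 = 40.668 atm
a n²/V² = (4.122)(1.36)²/(1.742)² = 2.5124 atm
P = 40.668 − 2.5124 = 38.16 atm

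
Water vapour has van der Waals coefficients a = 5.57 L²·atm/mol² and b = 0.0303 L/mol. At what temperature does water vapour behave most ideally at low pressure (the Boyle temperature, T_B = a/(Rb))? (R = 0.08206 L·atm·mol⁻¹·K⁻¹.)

For a van der Waals gas the second virial coefficient B₂ = b − a/(RT) vanishes at T_B = a/(Rb).
T_B = 5.57/(0.08206×0.0303) = 5.57/0.0024864 = 2240 K

T_B ≈ 2240 K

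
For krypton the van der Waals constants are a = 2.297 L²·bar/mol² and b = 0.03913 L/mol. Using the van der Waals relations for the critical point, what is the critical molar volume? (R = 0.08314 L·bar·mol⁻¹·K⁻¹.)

V_m,c ≈ 0.1174 L/mol

For a van der Waals gas, V_m,c = 3b.
V_m,c = 3×0.03913 = 0.1174 L/mol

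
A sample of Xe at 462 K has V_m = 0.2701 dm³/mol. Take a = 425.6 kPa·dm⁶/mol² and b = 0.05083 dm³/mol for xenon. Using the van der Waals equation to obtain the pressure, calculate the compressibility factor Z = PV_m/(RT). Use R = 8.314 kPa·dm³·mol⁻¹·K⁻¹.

Z ≈ 0.8216

P = RT/(V_m − b) − a/V_m² = (8.314)(462)/(0.2701 − 0.05083) − 425.6/(0.2701)²
  = 3841.1/0.21927 − 5833.8 = 17518 − 5833.8 = 11684 kPa
Z = PV_m/(RT) = (11684)(0.2701)/((8.314)(462)) = 3155.8/3841.1 = 0.8216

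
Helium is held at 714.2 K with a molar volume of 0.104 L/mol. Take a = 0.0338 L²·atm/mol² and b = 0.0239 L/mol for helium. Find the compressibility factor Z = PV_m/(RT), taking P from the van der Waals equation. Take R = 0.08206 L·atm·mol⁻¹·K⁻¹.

Z ≈ 1.293

P = RT/(V_m − b) − a/V_m² = (0.08206)(714.2)/(0.104 − 0.0239) − 0.0338/(0.104)²
  = 58.607/0.080100 − 3.1250 = 731.67 − 3.1250 = 728.55 atm
Z = PV_m/(RT) = (728.55)(0.104)/((0.08206)(714.2)) = 75.769/58.607 = 1.293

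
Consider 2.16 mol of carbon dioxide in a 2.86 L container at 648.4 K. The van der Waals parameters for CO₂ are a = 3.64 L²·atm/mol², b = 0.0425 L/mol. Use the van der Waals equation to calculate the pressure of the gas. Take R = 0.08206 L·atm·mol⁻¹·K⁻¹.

P = nRT/(V − nb) − a n²/V²
nRT/(V − nb) = (2.16)(0.08206)(648.4)/(2.86 − 2.16×0.0425) = 114.93/2.7682 = 41.518 atm
a n²/V² = (3.64)(2.16)²/(2.86)² = 2.0762 atm
P = 41.518 − 2.0762 = 39.44 atm

P ≈ 39.44 atm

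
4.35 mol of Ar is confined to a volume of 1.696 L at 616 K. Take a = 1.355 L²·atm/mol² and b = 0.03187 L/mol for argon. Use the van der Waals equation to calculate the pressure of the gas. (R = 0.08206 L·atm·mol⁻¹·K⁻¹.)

P = nRT/(V − nb) − a n²/V²
nRT/(V − nb) = (4.35)(0.08206)(616)/(1.696 − 4.35×0.03187) = 219.89/1.5574 = 141.19 atm
a n²/V² = (1.355)(4.35)²/(1.696)² = 8.9139 atm
P = 141.19 − 8.9139 = 132.3 atm

P ≈ 132.3 atm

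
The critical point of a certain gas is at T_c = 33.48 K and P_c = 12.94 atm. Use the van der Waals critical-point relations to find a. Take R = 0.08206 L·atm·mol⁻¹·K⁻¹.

a ≈ 0.2461 L²·atm/mol²

From T_c = 8a/(27Rb) and P_c = a/(27b²): a = 27 R² T_c²/(64 P_c).
a = 27×(0.08206)²×(33.48)²/(64×12.94) = 203.80/828.16 = 0.2461 L²·atm/mol²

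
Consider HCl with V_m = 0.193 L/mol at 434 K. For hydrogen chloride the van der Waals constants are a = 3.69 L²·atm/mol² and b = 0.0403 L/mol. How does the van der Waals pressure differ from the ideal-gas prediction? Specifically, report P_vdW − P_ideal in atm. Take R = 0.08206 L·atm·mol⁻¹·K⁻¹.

Ideal: P_ideal = RT/V_m = (0.08206)(434)/0.193 = 184.529 atm
vdW: P = RT/(V_m − b) − a/V_m² = 35.6140/0.152700 − 3.69/0.0372490 = 233.229 − 99.0631 = 134.166 atm
ΔP = 134.166 − 184.529 = -50.36 atm

ΔP ≈ -50.36 atm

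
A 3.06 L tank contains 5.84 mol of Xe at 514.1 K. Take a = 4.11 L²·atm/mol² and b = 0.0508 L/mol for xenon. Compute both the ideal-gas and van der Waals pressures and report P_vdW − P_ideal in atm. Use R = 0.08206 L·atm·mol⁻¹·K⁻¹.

Ideal: P_ideal = nRT/V = (5.84)(0.08206)(514.1)/3.06 = 80.5138 atm
vdW: P = nRT/(V − nb) − a n²/V² = 246.372/2.76333 − 140.174/9.36360 = 89.1576 − 14.9701 = 74.1875 atm
ΔP = 74.1875 − 80.5138 = -6.326 atm

ΔP ≈ -6.326 atm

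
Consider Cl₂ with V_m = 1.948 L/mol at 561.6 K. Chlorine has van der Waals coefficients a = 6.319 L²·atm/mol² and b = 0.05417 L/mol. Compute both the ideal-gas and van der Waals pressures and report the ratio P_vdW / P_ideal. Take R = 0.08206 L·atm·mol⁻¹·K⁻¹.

P_vdW / P_ideal ≈ 0.9582

Ideal: P_ideal = RT/V_m = (0.08206)(561.6)/1.948 = 23.6575 atm
vdW: P = RT/(V_m − b) − a/V_m² = 46.0849/1.89383 − 6.319/3.79470 = 24.3342 − 1.66522 = 22.6690 atm
Ratio = 22.6690/23.6575 = 0.9582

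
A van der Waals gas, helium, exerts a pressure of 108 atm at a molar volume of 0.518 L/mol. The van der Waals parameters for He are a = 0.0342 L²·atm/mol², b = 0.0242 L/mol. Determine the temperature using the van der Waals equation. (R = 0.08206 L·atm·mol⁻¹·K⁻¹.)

T ≈ 650.7 K

T = (P + a/V_m²)(V_m − b)/R
P + a/V_m² = 108 + 0.0342/(0.518)² = 108.13 atm
V_m − b = 0.518 − 0.0242 = 0.49380 L/mol
T = (108.13)(0.49380)/0.08206 = 650.7 K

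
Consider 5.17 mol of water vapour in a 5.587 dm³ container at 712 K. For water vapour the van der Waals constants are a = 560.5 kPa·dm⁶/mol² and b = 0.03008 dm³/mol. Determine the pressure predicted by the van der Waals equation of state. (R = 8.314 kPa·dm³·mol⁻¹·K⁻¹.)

P = nRT/(V − nb) − a n²/V²
nRT/(V − nb) = (5.17)(8.314)(712)/(5.587 − 5.17×0.03008) = 30604/5.4315 = 5634.5 kPa
a n²/V² = (560.5)(5.17)²/(5.587)² = 479.95 kPa
P = 5634.5 − 479.95 = 5155 kPa

P ≈ 5155 kPa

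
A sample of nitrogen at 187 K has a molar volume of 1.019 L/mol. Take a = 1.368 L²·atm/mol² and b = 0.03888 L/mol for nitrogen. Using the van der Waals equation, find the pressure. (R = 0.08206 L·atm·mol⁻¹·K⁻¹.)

P = RT/(V_m − b) − a/V_m²
RT/(V_m − b) = (0.08206)(187)/(1.019 − 0.03888) = 15.345/0.98012 = 15.656 atm
a/V_m² = 1.368/(1.019)² = 1.3175 atm
P = 15.656 − 1.3175 = 14.34 atm

P ≈ 14.34 atm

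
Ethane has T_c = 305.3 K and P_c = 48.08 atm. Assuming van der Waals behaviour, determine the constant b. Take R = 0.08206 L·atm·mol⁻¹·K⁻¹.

From T_c = 8a/(27Rb) and P_c = a/(27b²): b = R T_c/(8 P_c).
b = (0.08206)(305.3)/(8×48.08) = 25.053/384.64 = 0.06513 L/mol

b ≈ 0.06513 L/mol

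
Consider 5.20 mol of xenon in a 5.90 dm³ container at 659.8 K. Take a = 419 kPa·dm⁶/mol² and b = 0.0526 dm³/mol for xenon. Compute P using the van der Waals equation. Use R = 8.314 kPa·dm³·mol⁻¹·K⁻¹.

P = nRT/(V − nb) − a n²/V²
nRT/(V − nb) = (5.20)(8.314)(659.8)/(5.90 − 5.20×0.0526) = 28525/5.6265 = 5069.8 kPa
a n²/V² = (419)(5.20)²/(5.90)² = 325.47 kPa
P = 5069.8 − 325.47 = 4744 kPa

P ≈ 4744 kPa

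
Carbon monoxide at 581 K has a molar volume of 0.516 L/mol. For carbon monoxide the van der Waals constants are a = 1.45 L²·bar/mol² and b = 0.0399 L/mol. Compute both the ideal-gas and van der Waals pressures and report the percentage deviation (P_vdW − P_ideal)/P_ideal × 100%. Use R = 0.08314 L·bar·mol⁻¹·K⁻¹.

2.56 %

Ideal: P_ideal = RT/V_m = (0.08314)(581)/0.516 = 93.6131 bar
vdW: P = RT/(V_m − b) − a/V_m² = 48.3043/0.476100 − 1.45/0.266256 = 101.458 − 5.44589 = 96.012 bar
% deviation = (96.012 − 93.6131)/93.6131 × 100% = 2.56%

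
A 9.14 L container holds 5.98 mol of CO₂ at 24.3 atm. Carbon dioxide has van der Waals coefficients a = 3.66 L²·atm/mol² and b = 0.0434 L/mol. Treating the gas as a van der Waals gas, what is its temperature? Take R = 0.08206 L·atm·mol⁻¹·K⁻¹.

T = (P + a n²/V²)(V − nb)/(nR)
P + a n²/V² = 24.3 + (3.66)(5.98)²/(9.14)² = 25.867 atm
V − nb = 9.14 − (5.98)(0.0434) = 8.8805 L
T = (25.867)(8.8805)/((5.98)(0.08206)) = 468.1 K

T ≈ 468.1 K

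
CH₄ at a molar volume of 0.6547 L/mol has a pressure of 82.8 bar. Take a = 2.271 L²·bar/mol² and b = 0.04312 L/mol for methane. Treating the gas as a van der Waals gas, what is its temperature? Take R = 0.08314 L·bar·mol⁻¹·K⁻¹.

T ≈ 648.1 K

T = (P + a/V_m²)(V_m − b)/R
P + a/V_m² = 82.8 + 2.271/(0.6547)² = 88.098 bar
V_m − b = 0.6547 − 0.04312 = 0.61158 L/mol
T = (88.098)(0.61158)/0.08314 = 648.1 K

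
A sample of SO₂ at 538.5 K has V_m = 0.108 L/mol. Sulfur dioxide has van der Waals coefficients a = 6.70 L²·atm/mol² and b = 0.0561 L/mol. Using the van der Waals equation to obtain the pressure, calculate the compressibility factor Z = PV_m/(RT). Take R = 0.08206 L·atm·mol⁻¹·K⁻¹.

P = RT/(V_m − b) − a/V_m² = (0.08206)(538.5)/(0.108 − 0.0561) − 6.70/(0.108)²
  = 44.189/0.051900 − 574.42 = 851.43 − 574.42 = 277.01 atm
Z = PV_m/(RT) = (277.01)(0.108)/((0.08206)(538.5)) = 29.917/44.189 = 0.6770

Z ≈ 0.6770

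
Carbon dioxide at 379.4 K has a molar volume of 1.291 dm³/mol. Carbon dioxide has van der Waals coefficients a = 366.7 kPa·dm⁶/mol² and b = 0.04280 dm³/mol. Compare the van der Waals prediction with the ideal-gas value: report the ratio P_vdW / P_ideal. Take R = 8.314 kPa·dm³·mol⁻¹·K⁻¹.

P_vdW / P_ideal ≈ 0.9442

Ideal: P_ideal = RT/V_m = (8.314)(379.4)/1.291 = 2443.32 kPa
vdW: P = RT/(V_m − b) − a/V_m² = 3154.33/1.24820 − 366.7/1.66668 = 2527.10 − 220.018 = 2307.08 kPa
Ratio = 2307.08/2443.32 = 0.9442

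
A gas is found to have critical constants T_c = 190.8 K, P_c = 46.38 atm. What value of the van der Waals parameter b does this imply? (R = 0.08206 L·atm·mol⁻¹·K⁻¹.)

b ≈ 0.04220 L/mol

From T_c = 8a/(27Rb) and P_c = a/(27b²): b = R T_c/(8 P_c).
b = (0.08206)(190.8)/(8×46.38) = 15.657/371.04 = 0.04220 L/mol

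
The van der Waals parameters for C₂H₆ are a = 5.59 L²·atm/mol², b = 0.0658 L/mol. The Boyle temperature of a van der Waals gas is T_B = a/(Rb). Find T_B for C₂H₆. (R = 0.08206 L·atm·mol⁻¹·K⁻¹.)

T_B ≈ 1035 K

For a van der Waals gas the second virial coefficient B₂ = b − a/(RT) vanishes at T_B = a/(Rb).
T_B = 5.59/(0.08206×0.0658) = 5.59/0.0053995 = 1035 K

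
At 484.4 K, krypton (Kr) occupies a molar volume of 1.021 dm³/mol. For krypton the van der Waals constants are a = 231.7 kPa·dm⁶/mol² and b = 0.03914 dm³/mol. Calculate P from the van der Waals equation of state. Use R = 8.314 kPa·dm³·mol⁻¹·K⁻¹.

P = RT/(V_m − b) − a/V_m²
RT/(V_m − b) = (8.314)(484.4)/(1.021 − 0.03914) = 4027.3/0.98186 = 4101.7 kPa
a/V_m² = 231.7/(1.021)² = 222.27 kPa
P = 4101.7 − 222.27 = 3879 kPa

P ≈ 3879 kPa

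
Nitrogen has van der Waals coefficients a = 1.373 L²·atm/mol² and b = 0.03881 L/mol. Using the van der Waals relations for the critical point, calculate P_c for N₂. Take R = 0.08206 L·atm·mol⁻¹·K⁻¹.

P_c ≈ 33.76 atm

For a van der Waals gas, P_c = a/(27b²).
P_c = 1.373/(27×(0.03881)²) = 1.373/0.040668 = 33.76 atm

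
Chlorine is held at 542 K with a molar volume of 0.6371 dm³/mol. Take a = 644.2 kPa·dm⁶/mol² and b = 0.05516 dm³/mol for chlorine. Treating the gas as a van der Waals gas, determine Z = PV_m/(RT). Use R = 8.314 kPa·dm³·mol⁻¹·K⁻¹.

P = RT/(V_m − b) − a/V_m² = (8.314)(542)/(0.6371 − 0.05516) − 644.2/(0.6371)²
  = 4506.2/0.58194 − 1587.1 = 7743.4 − 1587.1 = 6156.3 kPa
Z = PV_m/(RT) = (6156.3)(0.6371)/((8.314)(542)) = 3922.2/4506.2 = 0.8704

Z ≈ 0.8704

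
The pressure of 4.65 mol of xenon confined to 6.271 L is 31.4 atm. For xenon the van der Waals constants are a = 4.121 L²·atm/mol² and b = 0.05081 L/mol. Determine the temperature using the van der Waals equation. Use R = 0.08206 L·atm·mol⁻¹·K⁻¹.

T = (P + a n²/V²)(V − nb)/(nR)
P + a n²/V² = 31.4 + (4.121)(4.65)²/(6.271)² = 33.666 atm
V − nb = 6.271 − (4.65)(0.05081) = 6.0347 L
T = (33.666)(6.0347)/((4.65)(0.08206)) = 532.4 K

T ≈ 532.4 K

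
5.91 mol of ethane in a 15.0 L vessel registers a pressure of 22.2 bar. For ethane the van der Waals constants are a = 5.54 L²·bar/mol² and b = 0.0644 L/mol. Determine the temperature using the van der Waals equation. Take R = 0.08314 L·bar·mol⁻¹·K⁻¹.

T = (P + a n²/V²)(V − nb)/(nR)
P + a n²/V² = 22.2 + (5.54)(5.91)²/(15.0)² = 23.060 bar
V − nb = 15.0 − (5.91)(0.0644) = 14.619 L
T = (23.060)(14.619)/((5.91)(0.08314)) = 686.1 K

T ≈ 686.1 K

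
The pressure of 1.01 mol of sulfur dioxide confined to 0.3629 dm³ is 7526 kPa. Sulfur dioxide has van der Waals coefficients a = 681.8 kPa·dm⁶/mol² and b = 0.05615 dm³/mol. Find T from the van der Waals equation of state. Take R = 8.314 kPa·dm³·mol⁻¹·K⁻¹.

T ≈ 467.0 K

T = (P + a n²/V²)(V − nb)/(nR)
P + a n²/V² = 7526 + (681.8)(1.01)²/(0.3629)² = 12807 kPa
V − nb = 0.3629 − (1.01)(0.05615) = 0.30619 dm³
T = (12807)(0.30619)/((1.01)(8.314)) = 467.0 K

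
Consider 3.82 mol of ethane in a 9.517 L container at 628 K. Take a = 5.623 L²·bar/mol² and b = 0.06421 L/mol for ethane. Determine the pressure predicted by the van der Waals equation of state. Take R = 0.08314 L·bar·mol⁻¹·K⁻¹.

P = nRT/(V − nb) − a n²/V²
nRT/(V − nb) = (3.82)(0.08314)(628)/(9.517 − 3.82×0.06421) = 199.45/9.2717 = 21.512 bar
a n²/V² = (5.623)(3.82)²/(9.517)² = 0.90593 bar
P = 21.512 − 0.90593 = 20.61 bar

P ≈ 20.61 bar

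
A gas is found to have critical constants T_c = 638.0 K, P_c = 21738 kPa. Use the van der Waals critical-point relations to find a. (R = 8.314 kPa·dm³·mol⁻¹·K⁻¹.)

From T_c = 8a/(27Rb) and P_c = a/(27b²): a = 27 R² T_c²/(64 P_c).
a = 27×(8.314)²×(638.0)²/(64×21738) = 759670325/1391232 = 546.0 kPa·dm⁶/mol²

a ≈ 546.0 kPa·dm⁶/mol²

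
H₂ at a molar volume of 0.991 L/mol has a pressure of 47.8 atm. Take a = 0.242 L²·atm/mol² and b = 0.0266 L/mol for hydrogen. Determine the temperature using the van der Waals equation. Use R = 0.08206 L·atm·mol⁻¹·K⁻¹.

T ≈ 564.7 K

T = (P + a/V_m²)(V_m − b)/R
P + a/V_m² = 47.8 + 0.242/(0.991)² = 48.046 atm
V_m − b = 0.991 − 0.0266 = 0.96440 L/mol
T = (48.046)(0.96440)/0.08206 = 564.7 K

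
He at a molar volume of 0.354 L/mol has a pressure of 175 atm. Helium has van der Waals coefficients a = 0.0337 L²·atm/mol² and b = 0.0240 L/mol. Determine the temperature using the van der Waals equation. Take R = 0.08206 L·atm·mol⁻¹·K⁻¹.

T ≈ 704.8 K

T = (P + a/V_m²)(V_m − b)/R
P + a/V_m² = 175 + 0.0337/(0.354)² = 175.27 atm
V_m − b = 0.354 − 0.0240 = 0.33000 L/mol
T = (175.27)(0.33000)/0.08206 = 704.8 K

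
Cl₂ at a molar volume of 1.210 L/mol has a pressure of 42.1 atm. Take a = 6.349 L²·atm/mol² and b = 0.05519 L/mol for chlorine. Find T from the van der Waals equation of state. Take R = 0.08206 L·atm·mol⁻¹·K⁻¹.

T = (P + a/V_m²)(V_m − b)/R
P + a/V_m² = 42.1 + 6.349/(1.210)² = 46.436 atm
V_m − b = 1.210 − 0.05519 = 1.1548 L/mol
T = (46.436)(1.1548)/0.08206 = 653.5 K

T ≈ 653.5 K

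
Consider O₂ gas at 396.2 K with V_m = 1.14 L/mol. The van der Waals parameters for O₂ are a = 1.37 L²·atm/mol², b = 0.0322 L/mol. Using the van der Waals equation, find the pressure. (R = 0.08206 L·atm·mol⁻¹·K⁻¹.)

P = RT/(V_m − b) − a/V_m²
RT/(V_m − b) = (0.08206)(396.2)/(1.14 − 0.0322) = 32.512/1.1078 = 29.348 atm
a/V_m² = 1.37/(1.14)² = 1.0542 atm
P = 29.348 − 1.0542 = 28.29 atm

P ≈ 28.29 atm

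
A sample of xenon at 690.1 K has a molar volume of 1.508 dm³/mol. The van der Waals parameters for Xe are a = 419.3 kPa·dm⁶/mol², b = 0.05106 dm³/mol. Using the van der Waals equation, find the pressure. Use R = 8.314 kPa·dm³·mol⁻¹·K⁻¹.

P ≈ 3754 kPa

P = RT/(V_m − b) − a/V_m²
RT/(V_m − b) = (8.314)(690.1)/(1.508 − 0.05106) = 5737.5/1.4569 = 3938.2 kPa
a/V_m² = 419.3/(1.508)² = 184.38 kPa
P = 3938.2 − 184.38 = 3754 kPa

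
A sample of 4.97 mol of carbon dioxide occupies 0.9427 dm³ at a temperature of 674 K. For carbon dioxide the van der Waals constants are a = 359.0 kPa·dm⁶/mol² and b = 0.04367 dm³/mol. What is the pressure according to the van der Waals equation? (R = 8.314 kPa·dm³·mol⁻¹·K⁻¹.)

P ≈ 28401 kPa

P = nRT/(V − nb) − a n²/V²
nRT/(V − nb) = (4.97)(8.314)(674)/(0.9427 − 4.97×0.04367) = 27850/0.72566 = 38379 kPa
a n²/V² = (359.0)(4.97)²/(0.9427)² = 9978.4 kPa
P = 38379 − 9978.4 = 28401 kPa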